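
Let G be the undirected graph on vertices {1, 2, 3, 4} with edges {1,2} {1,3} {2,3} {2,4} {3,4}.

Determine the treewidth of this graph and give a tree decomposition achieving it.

Treewidth 2.
Bags: B1 = {1, 2, 3}  B2 = {2, 3, 4}
Tree: B1–B2

Each bag holds 3 vertices, so the decomposition has width 2, which upper-bounds the treewidth. On the other hand G contains the 3-clique {1, 2, 3}. A clique must lie in a single bag of any decomposition, so no decomposition can have width below 2. Therefore the treewidth is 2.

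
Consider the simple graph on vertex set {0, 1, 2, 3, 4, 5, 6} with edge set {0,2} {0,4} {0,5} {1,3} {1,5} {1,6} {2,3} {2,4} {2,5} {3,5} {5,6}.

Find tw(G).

A width-2 tree decomposition is:
Bags: B1 = {0, 2, 5}  B2 = {2, 3, 5}  B3 = {0, 2, 4}  B4 = {1, 3, 5}  B5 = {1, 5, 6}
Tree: B1–B2, B1–B3, B2–B4, B4–B5
Each bag holds 3 vertices, so the decomposition has width 2, which upper-bounds the treewidth. On the other hand G contains the 3-clique {0, 2, 4}. A clique must lie in a single bag of any decomposition, so no decomposition can have width below 2. Therefore the treewidth is 2.

2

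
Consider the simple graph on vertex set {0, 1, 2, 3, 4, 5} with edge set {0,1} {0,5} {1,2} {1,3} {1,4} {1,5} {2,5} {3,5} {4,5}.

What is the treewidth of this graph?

A width-2 tree decomposition is:
Bags: B1 = {0, 1, 5}  B2 = {1, 2, 5}  B3 = {1, 3, 5}  B4 = {1, 4, 5}
Tree: B1–B2, B1–B3, B1–B4
Each bag holds 3 vertices, so the decomposition has width 2, which upper-bounds the treewidth. On the other hand G contains the 3-clique {0, 1, 5}. A clique must lie in a single bag of any decomposition, so no decomposition can have width below 2. Combining the bounds, tw(G) = 2.

2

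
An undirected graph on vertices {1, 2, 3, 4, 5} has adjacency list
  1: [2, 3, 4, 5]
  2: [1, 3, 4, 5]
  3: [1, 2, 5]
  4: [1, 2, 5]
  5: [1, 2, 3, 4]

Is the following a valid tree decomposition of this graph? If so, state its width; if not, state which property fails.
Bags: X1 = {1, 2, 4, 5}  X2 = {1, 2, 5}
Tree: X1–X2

A tree decomposition must satisfy three properties: every vertex lies in some bag; for every edge, both endpoints lie together in some bag; and for every vertex, the bags containing it form a connected subtree. Here vertex 3 appears in no bag, so the decomposition is invalid.

No — vertex 3 appears in no bag.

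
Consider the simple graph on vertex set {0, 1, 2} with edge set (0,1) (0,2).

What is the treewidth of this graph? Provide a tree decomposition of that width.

Treewidth 1.
Bags: B1 = {0, 1}  B2 = {0, 2}
Tree: B1–B2

Each bag holds 2 vertices, so the decomposition has width 1, which upper-bounds the treewidth. Any graph with an edge has treewidth ≥ 1, and G has the edge 0–1. Combining the bounds, tw(G) = 1.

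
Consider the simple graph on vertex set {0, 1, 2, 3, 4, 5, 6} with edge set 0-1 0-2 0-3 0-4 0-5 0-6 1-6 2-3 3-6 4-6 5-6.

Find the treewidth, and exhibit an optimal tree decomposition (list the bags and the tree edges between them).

Treewidth 2.
One such decomposition:
Bags: B1 = {0, 2, 3}  B2 = {0, 3, 6}  B3 = {0, 4, 6}  B4 = {0, 1, 6}  B5 = {0, 5, 6}
Tree: B1–B2, B2–B3, B2–B4, B2–B5

Each bag holds 3 vertices, so the decomposition has width 2, which upper-bounds the treewidth. For the lower bound, the 3 vertices {0, 2, 3} are pairwise adjacent, and any tree decomposition puts a clique entirely inside one bag — forcing width ≥ 2. Hence tw(G) = 2 exactly.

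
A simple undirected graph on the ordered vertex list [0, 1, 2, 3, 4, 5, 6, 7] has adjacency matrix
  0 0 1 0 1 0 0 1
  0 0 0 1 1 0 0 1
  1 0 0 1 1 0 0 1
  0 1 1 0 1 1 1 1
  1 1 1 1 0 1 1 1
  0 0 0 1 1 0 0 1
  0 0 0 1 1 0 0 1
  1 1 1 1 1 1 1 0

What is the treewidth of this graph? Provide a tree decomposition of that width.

The largest bag has 4 vertices, giving width 3; this decomposition certifies tw(G) ≤ 3. On the other hand G contains the 4-clique {0, 2, 4, 7}. A clique must lie in a single bag of any decomposition, so no decomposition can have width below 3. Combining the bounds, tw(G) = 3.

Treewidth 3.
Bags: B1 = {3, 4, 6, 7}  B2 = {2, 3, 4, 7}  B3 = {3, 4, 5, 7}  B4 = {0, 2, 4, 7}  B5 = {1, 3, 4, 7}
Tree: B1–B2, B2–B3, B2–B4, B2–B5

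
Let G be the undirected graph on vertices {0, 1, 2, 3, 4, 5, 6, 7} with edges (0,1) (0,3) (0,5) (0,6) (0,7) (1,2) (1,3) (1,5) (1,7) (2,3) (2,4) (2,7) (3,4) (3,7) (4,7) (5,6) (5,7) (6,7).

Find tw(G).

3

A width-3 tree decomposition is:
Bags: B1 = {0, 5, 6, 7}  B2 = {0, 1, 5, 7}  B3 = {0, 1, 3, 7}  B4 = {1, 2, 3, 7}  B5 = {2, 3, 4, 7}
Tree: B1–B2, B2–B3, B3–B4, B4–B5
The largest bag has 4 vertices, giving width 3; this decomposition certifies tw(G) ≤ 3. For the lower bound, the 4 vertices {0, 1, 3, 7} are pairwise adjacent, and any tree decomposition puts a clique entirely inside one bag — forcing width ≥ 3. The upper and lower bounds meet at 3, so that is the treewidth.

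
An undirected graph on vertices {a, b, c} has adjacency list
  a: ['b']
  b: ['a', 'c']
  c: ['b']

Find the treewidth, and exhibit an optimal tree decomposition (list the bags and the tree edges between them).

Treewidth 1.
Bags: B1 = {b, c}  B2 = {a, b}
Tree: B1–B2

Every bag has size at most 2, so the width is 2 − 1 = 1 and tw(G) ≤ 1. G has an edge, so its treewidth is at least 1. The upper and lower bounds meet at 1, so that is the treewidth.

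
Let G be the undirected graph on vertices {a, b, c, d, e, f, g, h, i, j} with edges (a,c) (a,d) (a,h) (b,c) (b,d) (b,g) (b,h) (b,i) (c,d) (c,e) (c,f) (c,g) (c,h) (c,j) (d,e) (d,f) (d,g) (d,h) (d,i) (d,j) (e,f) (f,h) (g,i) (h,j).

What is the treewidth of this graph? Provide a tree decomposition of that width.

Treewidth 3.
One optimal decomposition is:
Bags: B1 = {c, d, h, j}  B2 = {b, c, d, h}  B3 = {a, c, d, h}  B4 = {c, d, f, h}  B5 = {b, c, d, g}  B6 = {c, d, e, f}  B7 = {b, d, g, i}
Tree: B1–B2, B1–B3, B1–B4, B2–B5, B4–B6, B5–B7

The largest bag has 4 vertices, giving width 3; this decomposition certifies tw(G) ≤ 3. Conversely, {b, c, d, g} is a clique of size 4, and the vertices of any clique must share a bag in every tree decomposition; so some bag has ≥ 4 vertices and tw(G) ≥ 3. Therefore the treewidth is 3.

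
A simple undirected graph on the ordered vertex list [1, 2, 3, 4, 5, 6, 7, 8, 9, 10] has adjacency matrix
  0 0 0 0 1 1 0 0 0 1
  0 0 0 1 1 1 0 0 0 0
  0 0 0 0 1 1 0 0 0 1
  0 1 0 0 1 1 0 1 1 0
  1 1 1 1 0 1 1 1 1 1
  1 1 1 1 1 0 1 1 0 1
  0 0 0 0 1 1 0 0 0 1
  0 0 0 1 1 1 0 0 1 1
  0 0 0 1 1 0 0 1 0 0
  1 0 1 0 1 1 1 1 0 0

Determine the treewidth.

A width-3 tree decomposition is:
Bags: B1 = {1, 5, 6, 10}  B2 = {5, 6, 8, 10}  B3 = {5, 6, 7, 10}  B4 = {3, 5, 6, 10}  B5 = {4, 5, 6, 8}  B6 = {2, 4, 5, 6}  B7 = {4, 5, 8, 9}
Tree: B1–B2, B2–B3, B1–B4, B2–B5, B5–B6, B5–B7
Every bag has size at most 4, so the width is 4 − 1 = 3 and tw(G) ≤ 3. Conversely, {4, 5, 8, 9} is a clique of size 4, and the vertices of any clique must share a bag in every tree decomposition; so some bag has ≥ 4 vertices and tw(G) ≥ 3. Combining the bounds, tw(G) = 3.

3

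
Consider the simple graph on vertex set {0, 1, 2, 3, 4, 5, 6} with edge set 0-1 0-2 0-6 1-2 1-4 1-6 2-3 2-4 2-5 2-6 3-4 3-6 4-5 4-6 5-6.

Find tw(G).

3

A width-3 tree decomposition is:
Bags: B1 = {1, 2, 4, 6}  B2 = {2, 4, 5, 6}  B3 = {0, 1, 2, 6}  B4 = {2, 3, 4, 6}
Tree: B1–B2, B1–B3, B1–B4
Every bag has size at most 4, so the width is 4 − 1 = 3 and tw(G) ≤ 3. On the other hand G contains the 4-clique {0, 1, 2, 6}. A clique must lie in a single bag of any decomposition, so no decomposition can have width below 3. Therefore the treewidth is 3.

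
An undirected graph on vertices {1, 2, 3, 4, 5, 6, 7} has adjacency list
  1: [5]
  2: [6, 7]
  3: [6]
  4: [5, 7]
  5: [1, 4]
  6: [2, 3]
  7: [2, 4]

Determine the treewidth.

A width-1 tree decomposition is:
Bags: B1 = {1, 5}  B2 = {4, 5}  B3 = {4, 7}  B4 = {2, 7}  B5 = {2, 6}  B6 = {3, 6}
Tree: B1–B2, B2–B3, B3–B4, B4–B5, B5–B6
Each bag holds 2 vertices, so the decomposition has width 1, which upper-bounds the treewidth. G has an edge, so its treewidth is at least 1. Therefore the treewidth is 1.

1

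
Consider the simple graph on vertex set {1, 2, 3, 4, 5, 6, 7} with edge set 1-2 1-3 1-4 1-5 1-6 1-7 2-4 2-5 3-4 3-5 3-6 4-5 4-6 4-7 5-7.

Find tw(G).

A width-3 tree decomposition is:
Bags: B1 = {1, 3, 4, 5}  B2 = {1, 3, 4, 6}  B3 = {1, 4, 5, 7}  B4 = {1, 2, 4, 5}
Tree: B1–B2, B1–B3, B3–B4
The largest bag has 4 vertices, giving width 3; this decomposition certifies tw(G) ≤ 3. For the lower bound, the 4 vertices {1, 2, 4, 5} are pairwise adjacent, and any tree decomposition puts a clique entirely inside one bag — forcing width ≥ 3. Therefore the treewidth is 3.

3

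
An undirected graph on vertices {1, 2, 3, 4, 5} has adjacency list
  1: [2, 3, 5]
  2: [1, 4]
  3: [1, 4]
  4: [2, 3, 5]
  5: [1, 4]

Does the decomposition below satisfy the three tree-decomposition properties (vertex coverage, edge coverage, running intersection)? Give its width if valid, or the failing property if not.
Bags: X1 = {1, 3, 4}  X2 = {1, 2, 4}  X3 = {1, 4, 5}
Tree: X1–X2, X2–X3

Yes; width 2.

Every vertex of G appears in some bag (union = {1, 2, 3, 4, 5}); every edge is covered by a bag; and for each vertex v the set of bags containing v is connected in the bag tree. The decomposition is therefore valid. The largest bag has 3 vertices, so the width is 2.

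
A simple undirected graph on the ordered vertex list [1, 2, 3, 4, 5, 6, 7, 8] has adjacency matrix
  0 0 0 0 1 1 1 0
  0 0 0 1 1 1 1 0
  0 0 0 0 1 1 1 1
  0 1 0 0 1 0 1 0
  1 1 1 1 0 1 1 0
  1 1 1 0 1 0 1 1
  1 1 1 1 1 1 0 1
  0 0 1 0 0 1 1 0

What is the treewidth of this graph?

3

A width-3 tree decomposition is:
Bags: B1 = {3, 6, 7, 8}  B2 = {3, 5, 6, 7}  B3 = {2, 5, 6, 7}  B4 = {1, 5, 6, 7}  B5 = {2, 4, 5, 7}
Tree: B1–B2, B2–B3, B3–B4, B3–B5
Every bag has size at most 4, so the width is 4 − 1 = 3 and tw(G) ≤ 3. For the lower bound, the 4 vertices {3, 6, 7, 8} are pairwise adjacent, and any tree decomposition puts a clique entirely inside one bag — forcing width ≥ 3. Hence tw(G) = 3 exactly.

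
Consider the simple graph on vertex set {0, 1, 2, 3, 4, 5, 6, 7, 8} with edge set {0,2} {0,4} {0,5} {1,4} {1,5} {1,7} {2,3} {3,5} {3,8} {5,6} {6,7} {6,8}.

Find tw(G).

A width-3 tree decomposition is:
Bags: B1 = {0, 2, 3, 4}  B2 = {0, 3, 4, 5}  B3 = {1, 3, 4, 5}  B4 = {1, 3, 5, 8}  B5 = {1, 5, 6, 8}  B6 = {1, 6, 7, 8}
Tree: B1–B2, B2–B3, B3–B4, B4–B5, B5–B6
Every bag has size at most 4, so the width is 4 − 1 = 3 and tw(G) ≤ 3. For the lower bound: the 4 vertex sets {0,2,4}, {3}, {5}, {1,6,7,8} are disjoint, each induces a connected subgraph, and every pair is joined by at least one edge of G. Contracting each set to a single vertex therefore yields K_{4} as a minor, and since treewidth is minor-monotone, tw(G) ≥ tw(K_{4}) = 3. Hence tw(G) = 3 exactly.

3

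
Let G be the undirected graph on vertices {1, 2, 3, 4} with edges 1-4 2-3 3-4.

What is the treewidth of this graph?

1

A width-1 tree decomposition is:
Bags: B1 = {1, 4}  B2 = {3, 4}  B3 = {2, 3}
Tree: B1–B2, B2–B3
Each bag holds 2 vertices, so the decomposition has width 1, which upper-bounds the treewidth. G has an edge, so its treewidth is at least 1. The upper and lower bounds meet at 1, so that is the treewidth.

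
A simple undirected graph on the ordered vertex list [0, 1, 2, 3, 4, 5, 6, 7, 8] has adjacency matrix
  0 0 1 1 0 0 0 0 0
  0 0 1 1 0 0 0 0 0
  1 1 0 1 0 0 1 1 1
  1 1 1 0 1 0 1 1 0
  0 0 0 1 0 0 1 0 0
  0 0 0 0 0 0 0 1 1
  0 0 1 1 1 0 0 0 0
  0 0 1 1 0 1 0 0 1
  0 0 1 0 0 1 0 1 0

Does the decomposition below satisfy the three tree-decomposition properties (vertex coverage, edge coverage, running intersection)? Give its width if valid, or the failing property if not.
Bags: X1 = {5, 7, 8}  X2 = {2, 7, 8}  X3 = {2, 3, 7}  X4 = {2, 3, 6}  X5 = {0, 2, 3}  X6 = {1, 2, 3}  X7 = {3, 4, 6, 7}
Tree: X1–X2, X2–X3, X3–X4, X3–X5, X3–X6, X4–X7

No — bags containing vertex 7 are not connected in the tree.

A tree decomposition must satisfy three properties: every vertex lies in some bag; for every edge, both endpoints lie together in some bag; and for every vertex, the bags containing it form a connected subtree. Here bags containing vertex 7 are not connected in the tree, so the decomposition is invalid.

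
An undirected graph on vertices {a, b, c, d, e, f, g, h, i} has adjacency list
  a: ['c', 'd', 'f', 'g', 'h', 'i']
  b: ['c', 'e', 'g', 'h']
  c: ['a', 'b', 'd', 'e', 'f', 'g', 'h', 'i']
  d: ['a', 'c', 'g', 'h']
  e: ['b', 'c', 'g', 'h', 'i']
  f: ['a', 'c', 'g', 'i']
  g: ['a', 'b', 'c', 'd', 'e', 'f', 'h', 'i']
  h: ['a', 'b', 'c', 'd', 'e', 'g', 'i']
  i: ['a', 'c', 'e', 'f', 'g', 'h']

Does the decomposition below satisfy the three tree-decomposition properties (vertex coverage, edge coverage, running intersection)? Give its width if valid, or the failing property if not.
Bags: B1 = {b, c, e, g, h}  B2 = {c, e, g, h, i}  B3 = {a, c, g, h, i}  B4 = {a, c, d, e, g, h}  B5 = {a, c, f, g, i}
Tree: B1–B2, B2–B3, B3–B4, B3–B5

No — bags containing vertex e are not connected in the tree.

A tree decomposition must satisfy three properties: every vertex lies in some bag; for every edge, both endpoints lie together in some bag; and for every vertex, the bags containing it form a connected subtree. Here bags containing vertex e are not connected in the tree, so the decomposition is invalid.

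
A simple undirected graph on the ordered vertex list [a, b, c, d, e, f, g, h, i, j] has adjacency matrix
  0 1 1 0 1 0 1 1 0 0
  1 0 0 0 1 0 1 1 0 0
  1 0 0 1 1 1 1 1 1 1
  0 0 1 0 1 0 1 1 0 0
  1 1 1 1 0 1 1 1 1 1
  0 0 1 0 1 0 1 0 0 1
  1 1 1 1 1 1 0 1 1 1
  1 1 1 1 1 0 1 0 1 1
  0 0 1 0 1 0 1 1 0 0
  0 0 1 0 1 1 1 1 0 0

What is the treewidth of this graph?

A width-4 tree decomposition is:
Bags: B1 = {c, d, e, g, h}  B2 = {a, c, e, g, h}  B3 = {c, e, g, h, i}  B4 = {c, e, g, h, j}  B5 = {a, b, e, g, h}  B6 = {c, e, f, g, j}
Tree: B1–B2, B2–B3, B3–B4, B2–B5, B4–B6
The largest bag has 5 vertices, giving width 4; this decomposition certifies tw(G) ≤ 4. On the other hand G contains the 5-clique {c, d, e, g, h}. A clique must lie in a single bag of any decomposition, so no decomposition can have width below 4. Therefore the treewidth is 4.

4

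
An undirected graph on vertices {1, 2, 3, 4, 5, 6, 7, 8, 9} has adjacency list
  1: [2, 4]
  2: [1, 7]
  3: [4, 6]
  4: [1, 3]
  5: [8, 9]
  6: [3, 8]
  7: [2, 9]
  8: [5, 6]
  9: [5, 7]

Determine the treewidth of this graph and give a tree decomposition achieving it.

Treewidth 2.
One such decomposition:
Bags: B1 = {3, 6, 8}  B2 = {3, 4, 8}  B3 = {1, 4, 8}  B4 = {1, 2, 8}  B5 = {2, 7, 8}  B6 = {7, 8, 9}  B7 = {5, 8, 9}
Tree: B1–B2, B2–B3, B3–B4, B4–B5, B5–B6, B6–B7

Every bag has size at most 3, so the width is 3 − 1 = 2 and tw(G) ≤ 2. Since 8–6–3–4–1–2–7–9–5–8 is a cycle in G, G is not acyclic. Forests are exactly the graphs of treewidth ≤ 1, so tw(G) ≥ 2. The upper and lower bounds meet at 2, so that is the treewidth.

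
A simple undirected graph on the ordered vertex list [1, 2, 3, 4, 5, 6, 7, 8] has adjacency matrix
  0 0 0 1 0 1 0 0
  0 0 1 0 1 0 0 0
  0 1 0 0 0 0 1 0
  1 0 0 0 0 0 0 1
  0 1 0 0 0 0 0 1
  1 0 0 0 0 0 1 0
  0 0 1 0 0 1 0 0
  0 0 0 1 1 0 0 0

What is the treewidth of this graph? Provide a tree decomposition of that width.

Each bag holds 3 vertices, so the decomposition has width 2, which upper-bounds the treewidth. For the lower bound, G contains the cycle 4–8–5–2–3–7–6–1–4, so G is not a forest; only forests have treewidth ≤ 1, hence tw(G) ≥ 2. Combining the bounds, tw(G) = 2.

Treewidth 2.
Bags: B1 = {4, 5, 8}  B2 = {2, 4, 5}  B3 = {2, 3, 4}  B4 = {3, 4, 7}  B5 = {4, 6, 7}  B6 = {1, 4, 6}
Tree: B1–B2, B2–B3, B3–B4, B4–B5, B5–B6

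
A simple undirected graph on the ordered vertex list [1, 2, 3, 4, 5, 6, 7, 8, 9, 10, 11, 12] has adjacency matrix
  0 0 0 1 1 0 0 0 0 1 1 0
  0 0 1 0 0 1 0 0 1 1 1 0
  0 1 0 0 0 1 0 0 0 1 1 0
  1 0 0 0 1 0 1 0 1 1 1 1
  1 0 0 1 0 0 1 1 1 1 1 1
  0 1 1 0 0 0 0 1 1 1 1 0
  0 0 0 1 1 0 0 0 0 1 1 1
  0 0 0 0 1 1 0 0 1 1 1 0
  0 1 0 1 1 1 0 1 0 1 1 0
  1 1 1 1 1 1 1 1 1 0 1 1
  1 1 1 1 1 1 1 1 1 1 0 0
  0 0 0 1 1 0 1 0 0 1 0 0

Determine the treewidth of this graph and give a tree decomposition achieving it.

Every bag has size at most 5, so the width is 5 − 1 = 4 and tw(G) ≤ 4. For the lower bound, the 5 vertices {2, 6, 9, 10, 11} are pairwise adjacent, and any tree decomposition puts a clique entirely inside one bag — forcing width ≥ 4. Combining the bounds, tw(G) = 4.

Treewidth 4.
Bags: B1 = {4, 5, 9, 10, 11}  B2 = {5, 8, 9, 10, 11}  B3 = {4, 5, 7, 10, 11}  B4 = {6, 8, 9, 10, 11}  B5 = {4, 5, 7, 10, 12}  B6 = {1, 4, 5, 10, 11}  B7 = {2, 6, 9, 10, 11}  B8 = {2, 3, 6, 10, 11}
Tree: B1–B2, B1–B3, B2–B4, B3–B5, B1–B6, B4–B7, B7–B8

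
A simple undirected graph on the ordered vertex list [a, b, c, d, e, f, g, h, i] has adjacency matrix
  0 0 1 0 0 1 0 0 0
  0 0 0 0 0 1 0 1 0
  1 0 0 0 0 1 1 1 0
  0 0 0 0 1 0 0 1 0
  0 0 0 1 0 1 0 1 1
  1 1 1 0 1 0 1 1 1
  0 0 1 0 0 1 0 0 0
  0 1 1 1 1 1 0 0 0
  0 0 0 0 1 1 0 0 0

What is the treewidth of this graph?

A width-2 tree decomposition is:
Bags: B1 = {a, c, f}  B2 = {c, f, h}  B3 = {b, f, h}  B4 = {e, f, h}  B5 = {e, f, i}  B6 = {c, f, g}  B7 = {d, e, h}
Tree: B1–B2, B2–B3, B3–B4, B4–B5, B2–B6, B4–B7
Every bag has size at most 3, so the width is 3 − 1 = 2 and tw(G) ≤ 2. For the lower bound, the 3 vertices {d, e, h} are pairwise adjacent, and any tree decomposition puts a clique entirely inside one bag — forcing width ≥ 2. Combining the bounds, tw(G) = 2.

2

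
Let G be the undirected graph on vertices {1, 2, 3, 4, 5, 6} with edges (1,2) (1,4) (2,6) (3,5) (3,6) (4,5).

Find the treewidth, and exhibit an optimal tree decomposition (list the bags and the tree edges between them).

Each bag holds 3 vertices, so the decomposition has width 2, which upper-bounds the treewidth. Since 1–4–5–3–6–2–1 is a cycle in G, G is not acyclic. Forests are exactly the graphs of treewidth ≤ 1, so tw(G) ≥ 2. The upper and lower bounds meet at 2, so that is the treewidth.

Treewidth 2.
Bags: B1 = {1, 4, 5}  B2 = {1, 3, 5}  B3 = {1, 3, 6}  B4 = {1, 2, 6}
Tree: B1–B2, B2–B3, B3–B4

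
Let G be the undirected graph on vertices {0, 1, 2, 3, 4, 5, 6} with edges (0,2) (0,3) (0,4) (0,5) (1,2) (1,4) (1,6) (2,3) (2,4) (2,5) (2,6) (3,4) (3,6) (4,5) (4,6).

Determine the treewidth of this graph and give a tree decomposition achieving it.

Treewidth 3.
One optimal decomposition is:
Bags: B1 = {0, 2, 4, 5}  B2 = {0, 2, 3, 4}  B3 = {2, 3, 4, 6}  B4 = {1, 2, 4, 6}
Tree: B1–B2, B2–B3, B3–B4

Every bag has size at most 4, so the width is 4 − 1 = 3 and tw(G) ≤ 3. On the other hand G contains the 4-clique {0, 2, 3, 4}. A clique must lie in a single bag of any decomposition, so no decomposition can have width below 3. Combining the bounds, tw(G) = 3.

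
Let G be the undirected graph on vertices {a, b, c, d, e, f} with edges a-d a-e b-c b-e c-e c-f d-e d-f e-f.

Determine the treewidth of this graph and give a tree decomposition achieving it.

Every bag has size at most 3, so the width is 3 − 1 = 2 and tw(G) ≤ 2. For the lower bound, the 3 vertices {a, d, e} are pairwise adjacent, and any tree decomposition puts a clique entirely inside one bag — forcing width ≥ 2. Hence tw(G) = 2 exactly.

Treewidth 2.
One optimal decomposition is:
Bags: B1 = {a, d, e}  B2 = {d, e, f}  B3 = {c, e, f}  B4 = {b, c, e}
Tree: B1–B2, B2–B3, B3–B4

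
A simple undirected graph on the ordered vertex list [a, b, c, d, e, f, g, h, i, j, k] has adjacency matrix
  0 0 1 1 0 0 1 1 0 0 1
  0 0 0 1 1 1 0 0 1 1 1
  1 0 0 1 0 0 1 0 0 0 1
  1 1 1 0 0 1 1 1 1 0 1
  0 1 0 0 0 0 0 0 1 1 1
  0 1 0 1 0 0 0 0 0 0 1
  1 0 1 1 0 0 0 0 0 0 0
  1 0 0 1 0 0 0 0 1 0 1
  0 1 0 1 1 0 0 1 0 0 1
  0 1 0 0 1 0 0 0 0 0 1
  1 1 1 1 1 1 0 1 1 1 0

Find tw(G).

A width-3 tree decomposition is:
Bags: B1 = {a, d, h, k}  B2 = {d, h, i, k}  B3 = {a, c, d, k}  B4 = {b, d, i, k}  B5 = {a, c, d, g}  B6 = {b, d, f, k}  B7 = {b, e, i, k}  B8 = {b, e, j, k}
Tree: B1–B2, B1–B3, B2–B4, B3–B5, B4–B6, B4–B7, B7–B8
Every bag has size at most 4, so the width is 4 − 1 = 3 and tw(G) ≤ 3. For the lower bound, the 4 vertices {a, c, d, g} are pairwise adjacent, and any tree decomposition puts a clique entirely inside one bag — forcing width ≥ 3. Combining the bounds, tw(G) = 3.

3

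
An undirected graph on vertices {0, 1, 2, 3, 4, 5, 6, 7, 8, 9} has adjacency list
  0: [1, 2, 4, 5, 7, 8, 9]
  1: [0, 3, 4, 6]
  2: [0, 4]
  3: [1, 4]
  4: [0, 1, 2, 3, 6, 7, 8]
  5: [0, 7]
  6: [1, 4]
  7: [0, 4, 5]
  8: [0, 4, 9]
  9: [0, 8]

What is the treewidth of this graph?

A width-2 tree decomposition is:
Bags: B1 = {0, 1, 4}  B2 = {0, 4, 7}  B3 = {1, 3, 4}  B4 = {0, 5, 7}  B5 = {0, 4, 8}  B6 = {1, 4, 6}  B7 = {0, 2, 4}  B8 = {0, 8, 9}
Tree: B1–B2, B1–B3, B2–B4, B2–B5, B1–B6, B1–B7, B5–B8
Every bag has size at most 3, so the width is 3 − 1 = 2 and tw(G) ≤ 2. For the lower bound, the 3 vertices {0, 8, 9} are pairwise adjacent, and any tree decomposition puts a clique entirely inside one bag — forcing width ≥ 2. The upper and lower bounds meet at 2, so that is the treewidth.

2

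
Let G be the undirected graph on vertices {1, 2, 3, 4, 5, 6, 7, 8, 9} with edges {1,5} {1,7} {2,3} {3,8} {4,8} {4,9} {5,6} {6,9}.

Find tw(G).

A width-1 tree decomposition is:
Bags: B1 = {2, 3}  B2 = {3, 8}  B3 = {4, 8}  B4 = {4, 9}  B5 = {6, 9}  B6 = {5, 6}  B7 = {1, 5}  B8 = {1, 7}
Tree: B1–B2, B2–B3, B3–B4, B4–B5, B5–B6, B6–B7, B7–B8
Each bag holds 2 vertices, so the decomposition has width 1, which upper-bounds the treewidth. Any graph with an edge has treewidth ≥ 1, and G has the edge 2–3. Combining the bounds, tw(G) = 1.

1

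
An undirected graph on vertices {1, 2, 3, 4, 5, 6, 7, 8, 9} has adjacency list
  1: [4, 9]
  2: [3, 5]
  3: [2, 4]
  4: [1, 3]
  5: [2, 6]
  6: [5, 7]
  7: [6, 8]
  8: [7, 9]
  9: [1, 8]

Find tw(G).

A width-2 tree decomposition is:
Bags: B1 = {6, 7, 8}  B2 = {5, 6, 8}  B3 = {2, 5, 8}  B4 = {2, 3, 8}  B5 = {3, 4, 8}  B6 = {1, 4, 8}  B7 = {1, 8, 9}
Tree: B1–B2, B2–B3, B3–B4, B4–B5, B5–B6, B6–B7
Every bag has size at most 3, so the width is 3 − 1 = 2 and tw(G) ≤ 2. Since 8–7–6–5–2–3–4–1–9–8 is a cycle in G, G is not acyclic. Forests are exactly the graphs of treewidth ≤ 1, so tw(G) ≥ 2. Combining the bounds, tw(G) = 2.

2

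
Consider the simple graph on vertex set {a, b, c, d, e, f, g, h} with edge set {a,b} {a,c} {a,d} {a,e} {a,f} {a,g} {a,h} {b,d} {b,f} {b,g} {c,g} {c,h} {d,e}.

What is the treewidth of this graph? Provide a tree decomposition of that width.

Treewidth 2.
Bags: B1 = {a, b, g}  B2 = {a, c, g}  B3 = {a, c, h}  B4 = {a, b, d}  B5 = {a, d, e}  B6 = {a, b, f}
Tree: B1–B2, B2–B3, B1–B4, B4–B5, B4–B6

Each bag holds 3 vertices, so the decomposition has width 2, which upper-bounds the treewidth. Conversely, {a, d, e} is a clique of size 3, and the vertices of any clique must share a bag in every tree decomposition; so some bag has ≥ 3 vertices and tw(G) ≥ 2. Hence tw(G) = 2 exactly.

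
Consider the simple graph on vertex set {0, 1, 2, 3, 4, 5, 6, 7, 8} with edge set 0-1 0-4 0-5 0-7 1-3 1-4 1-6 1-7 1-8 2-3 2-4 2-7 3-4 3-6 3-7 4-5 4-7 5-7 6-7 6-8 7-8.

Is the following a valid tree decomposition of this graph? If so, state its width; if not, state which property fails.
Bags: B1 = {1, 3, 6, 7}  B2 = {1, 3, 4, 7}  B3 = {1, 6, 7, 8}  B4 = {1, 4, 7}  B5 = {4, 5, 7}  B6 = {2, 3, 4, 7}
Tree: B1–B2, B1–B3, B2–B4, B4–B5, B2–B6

No — vertex 0 appears in no bag.

A tree decomposition must satisfy three properties: every vertex lies in some bag; for every edge, both endpoints lie together in some bag; and for every vertex, the bags containing it form a connected subtree. Here vertex 0 appears in no bag, so the decomposition is invalid.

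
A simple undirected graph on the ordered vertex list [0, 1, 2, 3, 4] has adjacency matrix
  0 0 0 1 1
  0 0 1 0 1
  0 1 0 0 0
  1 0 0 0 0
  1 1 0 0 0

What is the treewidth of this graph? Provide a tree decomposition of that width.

Treewidth 1.
One such decomposition:
Bags: B1 = {0, 3}  B2 = {0, 4}  B3 = {1, 4}  B4 = {1, 2}
Tree: B1–B2, B2–B3, B3–B4

Each bag holds 2 vertices, so the decomposition has width 1, which upper-bounds the treewidth. Any graph with an edge has treewidth ≥ 1, and G has the edge 3–0. Hence tw(G) = 1 exactly.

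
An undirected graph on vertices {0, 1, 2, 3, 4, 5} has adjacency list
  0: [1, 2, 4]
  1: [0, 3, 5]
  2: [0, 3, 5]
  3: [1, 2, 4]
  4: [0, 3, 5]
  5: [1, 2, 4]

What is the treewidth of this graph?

A width-3 tree decomposition is:
Bags: B1 = {0, 2, 3, 5}  B2 = {0, 1, 3, 5}  B3 = {0, 3, 4, 5}
Tree: B1–B2, B2–B3
The largest bag has 4 vertices, giving width 3; this decomposition certifies tw(G) ≤ 3. For the lower bound: the 4 vertex sets {2,5}, {0,1}, {3}, {4} are disjoint, each induces a connected subgraph, and every pair is joined by at least one edge of G. Contracting each set to a single vertex therefore yields K_{4} as a minor, and since treewidth is minor-monotone, tw(G) ≥ tw(K_{4}) = 3. Combining the bounds, tw(G) = 3.

3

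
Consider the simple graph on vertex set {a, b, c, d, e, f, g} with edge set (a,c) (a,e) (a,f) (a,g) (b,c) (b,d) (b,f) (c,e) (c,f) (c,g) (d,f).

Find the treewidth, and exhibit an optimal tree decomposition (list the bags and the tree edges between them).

The largest bag has 3 vertices, giving width 2; this decomposition certifies tw(G) ≤ 2. On the other hand G contains the 3-clique {b, d, f}. A clique must lie in a single bag of any decomposition, so no decomposition can have width below 2. Combining the bounds, tw(G) = 2.

Treewidth 2.
One optimal decomposition is:
Bags: B1 = {a, c, f}  B2 = {b, c, f}  B3 = {b, d, f}  B4 = {a, c, g}  B5 = {a, c, e}
Tree: B1–B2, B2–B3, B1–B4, B4–B5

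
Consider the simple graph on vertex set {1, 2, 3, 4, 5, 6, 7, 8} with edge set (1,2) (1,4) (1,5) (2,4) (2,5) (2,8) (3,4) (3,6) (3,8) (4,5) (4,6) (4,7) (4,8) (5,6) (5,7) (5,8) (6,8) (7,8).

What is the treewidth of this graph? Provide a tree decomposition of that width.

Treewidth 3.
One such decomposition:
Bags: B1 = {2, 4, 5, 8}  B2 = {1, 2, 4, 5}  B3 = {4, 5, 6, 8}  B4 = {3, 4, 6, 8}  B5 = {4, 5, 7, 8}
Tree: B1–B2, B1–B3, B3–B4, B3–B5

Each bag holds 4 vertices, so the decomposition has width 3, which upper-bounds the treewidth. Conversely, {3, 4, 6, 8} is a clique of size 4, and the vertices of any clique must share a bag in every tree decomposition; so some bag has ≥ 4 vertices and tw(G) ≥ 3. Combining the bounds, tw(G) = 3.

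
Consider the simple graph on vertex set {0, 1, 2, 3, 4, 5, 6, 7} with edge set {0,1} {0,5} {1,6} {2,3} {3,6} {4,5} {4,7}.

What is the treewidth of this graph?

A width-1 tree decomposition is:
Bags: B1 = {4, 7}  B2 = {4, 5}  B3 = {0, 5}  B4 = {0, 1}  B5 = {1, 6}  B6 = {3, 6}  B7 = {2, 3}
Tree: B1–B2, B2–B3, B3–B4, B4–B5, B5–B6, B6–B7
Each bag holds 2 vertices, so the decomposition has width 1, which upper-bounds the treewidth. Any graph with an edge has treewidth ≥ 1, and G has the edge 7–4. Therefore the treewidth is 1.

1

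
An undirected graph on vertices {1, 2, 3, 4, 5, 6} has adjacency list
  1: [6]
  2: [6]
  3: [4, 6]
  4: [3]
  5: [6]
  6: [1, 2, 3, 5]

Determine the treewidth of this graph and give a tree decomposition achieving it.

Every bag has size at most 2, so the width is 2 − 1 = 1 and tw(G) ≤ 1. G has an edge, so its treewidth is at least 1. Hence tw(G) = 1 exactly.

Treewidth 1.
Bags: B1 = {5, 6}  B2 = {3, 6}  B3 = {3, 4}  B4 = {1, 6}  B5 = {2, 6}
Tree: B1–B2, B2–B3, B1–B4, B2–B5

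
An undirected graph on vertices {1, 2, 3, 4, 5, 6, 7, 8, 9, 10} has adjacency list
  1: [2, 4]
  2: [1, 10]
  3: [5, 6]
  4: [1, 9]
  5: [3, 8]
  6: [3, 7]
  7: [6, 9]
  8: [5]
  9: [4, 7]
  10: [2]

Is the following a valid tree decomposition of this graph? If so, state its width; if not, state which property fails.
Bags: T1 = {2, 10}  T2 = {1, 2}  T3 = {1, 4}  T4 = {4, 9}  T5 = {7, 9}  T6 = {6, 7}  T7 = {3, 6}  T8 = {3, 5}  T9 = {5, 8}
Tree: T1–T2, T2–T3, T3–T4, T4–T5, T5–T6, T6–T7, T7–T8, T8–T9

Yes; width 1.

Vertex coverage: the bags together contain {1, 2, 3, 4, 5, 6, 7, 8, 9, 10}, the full vertex set. Edge coverage: each edge of G has both endpoints in at least one bag. Running intersection: for every vertex, the bags containing it form a connected subtree. All three properties hold, so this is a valid tree decomposition of width max|bag| − 1 = 1, and hence tw(G) ≤ 1.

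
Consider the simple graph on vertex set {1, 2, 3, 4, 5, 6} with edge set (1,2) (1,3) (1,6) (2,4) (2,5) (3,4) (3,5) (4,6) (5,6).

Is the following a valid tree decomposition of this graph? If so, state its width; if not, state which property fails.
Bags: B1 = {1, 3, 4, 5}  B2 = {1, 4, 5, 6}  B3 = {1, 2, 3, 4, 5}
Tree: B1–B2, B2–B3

No — bags containing vertex 3 are not connected in the tree.

A tree decomposition must satisfy three properties: every vertex lies in some bag; for every edge, both endpoints lie together in some bag; and for every vertex, the bags containing it form a connected subtree. Here bags containing vertex 3 are not connected in the tree, so the decomposition is invalid.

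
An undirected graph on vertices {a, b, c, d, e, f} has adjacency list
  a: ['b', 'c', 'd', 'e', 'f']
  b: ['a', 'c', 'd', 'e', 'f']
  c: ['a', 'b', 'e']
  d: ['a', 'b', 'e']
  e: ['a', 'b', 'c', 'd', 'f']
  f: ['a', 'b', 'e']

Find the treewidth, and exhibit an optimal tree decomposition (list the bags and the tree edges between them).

Every bag has size at most 4, so the width is 4 − 1 = 3 and tw(G) ≤ 3. For the lower bound, the 4 vertices {a, b, d, e} are pairwise adjacent, and any tree decomposition puts a clique entirely inside one bag — forcing width ≥ 3. Hence tw(G) = 3 exactly.

Treewidth 3.
One optimal decomposition is:
Bags: B1 = {a, b, e, f}  B2 = {a, b, c, e}  B3 = {a, b, d, e}
Tree: B1–B2, B1–B3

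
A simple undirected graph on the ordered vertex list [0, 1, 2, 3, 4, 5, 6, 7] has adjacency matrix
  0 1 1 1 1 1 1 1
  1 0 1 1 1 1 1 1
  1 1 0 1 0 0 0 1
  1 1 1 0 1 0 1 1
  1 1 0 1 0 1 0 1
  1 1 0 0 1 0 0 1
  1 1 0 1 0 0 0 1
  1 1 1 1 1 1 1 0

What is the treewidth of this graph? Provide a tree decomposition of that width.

Each bag holds 5 vertices, so the decomposition has width 4, which upper-bounds the treewidth. On the other hand G contains the 5-clique {0, 1, 2, 3, 7}. A clique must lie in a single bag of any decomposition, so no decomposition can have width below 4. Hence tw(G) = 4 exactly.

Treewidth 4.
Bags: B1 = {0, 1, 3, 4, 7}  B2 = {0, 1, 2, 3, 7}  B3 = {0, 1, 4, 5, 7}  B4 = {0, 1, 3, 6, 7}
Tree: B1–B2, B1–B3, B1–B4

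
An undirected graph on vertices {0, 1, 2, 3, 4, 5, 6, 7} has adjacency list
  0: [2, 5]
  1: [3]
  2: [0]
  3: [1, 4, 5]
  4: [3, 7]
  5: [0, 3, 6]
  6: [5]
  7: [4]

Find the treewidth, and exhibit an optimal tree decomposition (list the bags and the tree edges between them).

Each bag holds 2 vertices, so the decomposition has width 1, which upper-bounds the treewidth. Since G has at least one edge (e.g. 3–5), it is not an edgeless graph, so tw(G) ≥ 1. Therefore the treewidth is 1.

Treewidth 1.
Bags: B1 = {3, 5}  B2 = {1, 3}  B3 = {0, 5}  B4 = {5, 6}  B5 = {3, 4}  B6 = {4, 7}  B7 = {0, 2}
Tree: B1–B2, B1–B3, B3–B4, B2–B5, B5–B6, B3–B7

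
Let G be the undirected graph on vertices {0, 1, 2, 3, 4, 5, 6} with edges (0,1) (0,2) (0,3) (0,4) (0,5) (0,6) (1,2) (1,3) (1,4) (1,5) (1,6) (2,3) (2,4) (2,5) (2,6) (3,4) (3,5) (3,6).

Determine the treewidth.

A width-4 tree decomposition is:
Bags: B1 = {0, 1, 2, 3, 5}  B2 = {0, 1, 2, 3, 4}  B3 = {0, 1, 2, 3, 6}
Tree: B1–B2, B1–B3
Every bag has size at most 5, so the width is 5 − 1 = 4 and tw(G) ≤ 4. On the other hand G contains the 5-clique {0, 1, 2, 3, 4}. A clique must lie in a single bag of any decomposition, so no decomposition can have width below 4. The upper and lower bounds meet at 4, so that is the treewidth.

4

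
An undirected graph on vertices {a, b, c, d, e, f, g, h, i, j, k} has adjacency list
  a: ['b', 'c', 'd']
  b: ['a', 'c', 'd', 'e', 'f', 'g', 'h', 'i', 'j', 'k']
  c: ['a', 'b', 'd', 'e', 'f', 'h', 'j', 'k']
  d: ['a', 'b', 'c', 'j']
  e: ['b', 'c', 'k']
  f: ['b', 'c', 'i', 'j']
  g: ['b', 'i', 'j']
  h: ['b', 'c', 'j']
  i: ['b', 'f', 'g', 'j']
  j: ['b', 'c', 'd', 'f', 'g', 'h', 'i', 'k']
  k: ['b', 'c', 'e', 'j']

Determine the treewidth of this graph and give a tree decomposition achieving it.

Every bag has size at most 4, so the width is 4 − 1 = 3 and tw(G) ≤ 3. For the lower bound, the 4 vertices {b, g, i, j} are pairwise adjacent, and any tree decomposition puts a clique entirely inside one bag — forcing width ≥ 3. The upper and lower bounds meet at 3, so that is the treewidth.

Treewidth 3.
One such decomposition:
Bags: B1 = {b, c, f, j}  B2 = {b, c, d, j}  B3 = {b, c, h, j}  B4 = {b, f, i, j}  B5 = {b, c, j, k}  B6 = {a, b, c, d}  B7 = {b, g, i, j}  B8 = {b, c, e, k}
Tree: B1–B2, B2–B3, B1–B4, B1–B5, B2–B6, B4–B7, B5–B8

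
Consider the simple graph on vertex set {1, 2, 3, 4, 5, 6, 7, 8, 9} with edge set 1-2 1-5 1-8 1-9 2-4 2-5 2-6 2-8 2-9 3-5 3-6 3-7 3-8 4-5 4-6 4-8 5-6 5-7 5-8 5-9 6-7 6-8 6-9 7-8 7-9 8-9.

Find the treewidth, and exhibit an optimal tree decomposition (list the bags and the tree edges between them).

Treewidth 4.
One such decomposition:
Bags: B1 = {2, 5, 6, 8, 9}  B2 = {2, 4, 5, 6, 8}  B3 = {5, 6, 7, 8, 9}  B4 = {3, 5, 6, 7, 8}  B5 = {1, 2, 5, 8, 9}
Tree: B1–B2, B1–B3, B3–B4, B1–B5

The largest bag has 5 vertices, giving width 4; this decomposition certifies tw(G) ≤ 4. Conversely, {1, 2, 5, 8, 9} is a clique of size 5, and the vertices of any clique must share a bag in every tree decomposition; so some bag has ≥ 5 vertices and tw(G) ≥ 4. The upper and lower bounds meet at 4, so that is the treewidth.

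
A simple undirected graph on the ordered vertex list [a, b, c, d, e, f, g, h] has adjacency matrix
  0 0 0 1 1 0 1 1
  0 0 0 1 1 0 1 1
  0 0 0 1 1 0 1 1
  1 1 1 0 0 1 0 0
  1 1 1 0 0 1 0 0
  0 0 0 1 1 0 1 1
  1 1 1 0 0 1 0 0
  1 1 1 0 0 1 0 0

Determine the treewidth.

4

A width-4 tree decomposition is:
Bags: B1 = {a, d, e, g, h}  B2 = {d, e, f, g, h}  B3 = {c, d, e, g, h}  B4 = {b, d, e, g, h}
Tree: B1–B2, B2–B3, B3–B4
The largest bag has 5 vertices, giving width 4; this decomposition certifies tw(G) ≤ 4. For the lower bound: the 5 vertex sets {a,g}, {d,f}, {c,h}, {e}, {b} are disjoint, each induces a connected subgraph, and every pair is joined by at least one edge of G. Contracting each set to a single vertex therefore yields K_{5} as a minor, and since treewidth is minor-monotone, tw(G) ≥ tw(K_{5}) = 4. Therefore the treewidth is 4.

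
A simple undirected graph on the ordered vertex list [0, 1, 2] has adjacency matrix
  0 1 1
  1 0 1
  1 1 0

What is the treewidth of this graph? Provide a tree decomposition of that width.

Treewidth 2.
One such decomposition:
Bags: B1 = {0, 1, 2}
Tree: (single bag)

A single bag containing all 3 vertices is trivially a valid decomposition of width 2. On the other hand G contains the 3-clique {0, 1, 2}. A clique must lie in a single bag of any decomposition, so no decomposition can have width below 2. The upper and lower bounds meet at 2, so that is the treewidth.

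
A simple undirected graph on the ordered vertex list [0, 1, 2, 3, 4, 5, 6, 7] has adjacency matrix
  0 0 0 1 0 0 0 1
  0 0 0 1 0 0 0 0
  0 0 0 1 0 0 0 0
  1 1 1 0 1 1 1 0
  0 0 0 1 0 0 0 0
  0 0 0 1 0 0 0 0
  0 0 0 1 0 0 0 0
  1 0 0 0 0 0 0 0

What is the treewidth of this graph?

A width-1 tree decomposition is:
Bags: B1 = {0, 3}  B2 = {1, 3}  B3 = {3, 6}  B4 = {3, 5}  B5 = {3, 4}  B6 = {0, 7}  B7 = {2, 3}
Tree: B1–B2, B1–B3, B2–B4, B3–B5, B1–B6, B5–B7
Each bag holds 2 vertices, so the decomposition has width 1, which upper-bounds the treewidth. Since G has at least one edge (e.g. 3–0), it is not an edgeless graph, so tw(G) ≥ 1. Hence tw(G) = 1 exactly.

1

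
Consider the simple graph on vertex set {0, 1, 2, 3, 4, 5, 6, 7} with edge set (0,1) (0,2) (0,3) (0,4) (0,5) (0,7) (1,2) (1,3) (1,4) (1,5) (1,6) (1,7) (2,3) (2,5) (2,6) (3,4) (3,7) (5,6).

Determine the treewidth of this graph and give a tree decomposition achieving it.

Every bag has size at most 4, so the width is 4 − 1 = 3 and tw(G) ≤ 3. On the other hand G contains the 4-clique {0, 1, 2, 3}. A clique must lie in a single bag of any decomposition, so no decomposition can have width below 3. The upper and lower bounds meet at 3, so that is the treewidth.

Treewidth 3.
Bags: B1 = {0, 1, 2, 3}  B2 = {0, 1, 2, 5}  B3 = {1, 2, 5, 6}  B4 = {0, 1, 3, 7}  B5 = {0, 1, 3, 4}
Tree: B1–B2, B2–B3, B1–B4, B4–B5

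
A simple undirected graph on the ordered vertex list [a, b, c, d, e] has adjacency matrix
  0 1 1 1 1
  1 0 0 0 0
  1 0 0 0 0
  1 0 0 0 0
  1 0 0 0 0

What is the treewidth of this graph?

1

A width-1 tree decomposition is:
Bags: B1 = {a, e}  B2 = {a, b}  B3 = {a, d}  B4 = {a, c}
Tree: B1–B2, B2–B3, B3–B4
The largest bag has 2 vertices, giving width 1; this decomposition certifies tw(G) ≤ 1. G has an edge, so its treewidth is at least 1. Hence tw(G) = 1 exactly.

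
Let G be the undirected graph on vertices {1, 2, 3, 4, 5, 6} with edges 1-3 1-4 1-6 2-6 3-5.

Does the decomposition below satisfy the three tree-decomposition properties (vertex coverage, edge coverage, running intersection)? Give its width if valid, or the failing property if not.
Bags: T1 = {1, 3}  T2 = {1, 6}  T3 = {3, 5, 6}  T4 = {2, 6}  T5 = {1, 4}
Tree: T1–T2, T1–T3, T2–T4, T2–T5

No — bags containing vertex 6 are not connected in the tree.

A tree decomposition must satisfy three properties: every vertex lies in some bag; for every edge, both endpoints lie together in some bag; and for every vertex, the bags containing it form a connected subtree. Here bags containing vertex 6 are not connected in the tree, so the decomposition is invalid.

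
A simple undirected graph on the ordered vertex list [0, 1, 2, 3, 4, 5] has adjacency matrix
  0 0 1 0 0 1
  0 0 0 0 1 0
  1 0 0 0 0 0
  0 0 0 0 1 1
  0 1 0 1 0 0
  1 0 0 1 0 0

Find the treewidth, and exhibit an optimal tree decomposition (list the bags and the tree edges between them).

Treewidth 1.
One optimal decomposition is:
Bags: B1 = {0, 2}  B2 = {0, 5}  B3 = {3, 5}  B4 = {3, 4}  B5 = {1, 4}
Tree: B1–B2, B2–B3, B3–B4, B4–B5

The largest bag has 2 vertices, giving width 1; this decomposition certifies tw(G) ≤ 1. G has an edge, so its treewidth is at least 1. Combining the bounds, tw(G) = 1.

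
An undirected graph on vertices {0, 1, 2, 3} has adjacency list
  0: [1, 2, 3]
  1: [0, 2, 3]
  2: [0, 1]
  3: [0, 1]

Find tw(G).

A width-2 tree decomposition is:
Bags: B1 = {0, 1, 2}  B2 = {0, 1, 3}
Tree: B1–B2
The largest bag has 3 vertices, giving width 2; this decomposition certifies tw(G) ≤ 2. For the lower bound, the 3 vertices {0, 1, 2} are pairwise adjacent, and any tree decomposition puts a clique entirely inside one bag — forcing width ≥ 2. Combining the bounds, tw(G) = 2.

2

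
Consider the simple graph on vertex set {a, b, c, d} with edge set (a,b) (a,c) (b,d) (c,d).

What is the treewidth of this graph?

2

A width-2 tree decomposition is:
Bags: B1 = {a, b, c}  B2 = {b, c, d}
Tree: B1–B2
Every bag has size at most 3, so the width is 3 − 1 = 2 and tw(G) ≤ 2. Since b–a–c–d–b is a cycle in G, G is not acyclic. Forests are exactly the graphs of treewidth ≤ 1, so tw(G) ≥ 2. Therefore the treewidth is 2.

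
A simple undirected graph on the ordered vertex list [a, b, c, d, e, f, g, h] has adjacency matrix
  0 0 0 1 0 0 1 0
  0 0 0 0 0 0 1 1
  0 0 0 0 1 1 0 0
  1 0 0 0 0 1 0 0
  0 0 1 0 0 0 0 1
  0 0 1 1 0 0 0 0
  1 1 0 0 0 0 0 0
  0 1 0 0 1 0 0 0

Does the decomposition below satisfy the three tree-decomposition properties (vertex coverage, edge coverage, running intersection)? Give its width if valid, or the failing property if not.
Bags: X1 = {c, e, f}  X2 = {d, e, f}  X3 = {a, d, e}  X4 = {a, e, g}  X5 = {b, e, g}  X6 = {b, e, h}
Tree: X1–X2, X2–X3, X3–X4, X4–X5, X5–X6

Yes; width 2.

Every vertex of G appears in some bag (union = {a, b, c, d, e, f, g, h}); every edge is covered by a bag; and for each vertex v the set of bags containing v is connected in the bag tree. The decomposition is therefore valid. The largest bag has 3 vertices, so the width is 2.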